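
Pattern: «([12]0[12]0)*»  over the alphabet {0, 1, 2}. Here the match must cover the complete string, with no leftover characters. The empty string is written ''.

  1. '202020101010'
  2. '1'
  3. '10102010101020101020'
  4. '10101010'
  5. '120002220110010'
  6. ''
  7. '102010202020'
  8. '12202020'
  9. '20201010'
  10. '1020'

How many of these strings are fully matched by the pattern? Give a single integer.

7

1 → match
2 → no match
3 → match
4 → match
5 → no match
6 → match
7 → match
8 → no match
9 → match
10 → match
Total matched: 7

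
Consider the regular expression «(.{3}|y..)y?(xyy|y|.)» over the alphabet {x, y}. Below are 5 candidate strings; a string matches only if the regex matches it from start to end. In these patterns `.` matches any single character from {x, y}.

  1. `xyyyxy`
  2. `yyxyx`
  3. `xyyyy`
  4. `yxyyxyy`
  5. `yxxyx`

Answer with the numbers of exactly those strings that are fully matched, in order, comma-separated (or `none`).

1 → no match
2 → match
3 → match
4 → match
5 → match

2, 3, 4, 5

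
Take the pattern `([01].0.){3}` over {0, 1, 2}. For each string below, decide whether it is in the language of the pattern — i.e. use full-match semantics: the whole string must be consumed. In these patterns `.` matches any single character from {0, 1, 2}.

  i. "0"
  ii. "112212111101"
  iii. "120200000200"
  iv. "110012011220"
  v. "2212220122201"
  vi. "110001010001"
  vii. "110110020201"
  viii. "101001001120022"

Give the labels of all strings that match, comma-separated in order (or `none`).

iii, vi, vii

i → no match
ii → no match
iii → match
iv → no match
v → no match
vi → match
vii → match
viii → no match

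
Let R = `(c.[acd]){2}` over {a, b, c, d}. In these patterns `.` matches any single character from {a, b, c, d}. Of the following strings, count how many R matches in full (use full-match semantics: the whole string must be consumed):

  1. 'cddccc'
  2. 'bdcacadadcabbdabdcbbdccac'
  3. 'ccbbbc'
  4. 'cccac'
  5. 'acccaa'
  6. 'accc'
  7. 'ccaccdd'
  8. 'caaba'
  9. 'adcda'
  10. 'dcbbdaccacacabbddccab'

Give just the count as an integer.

1

1. 'cddccc' → match
2 → no match — must start with 'c'
3. 'ccbbbc' → no match
4. 'cccac' → no match
5. 'acccaa' → no match — must start with 'c'
6. 'accc' → no match — must start with 'c'
7. 'ccaccdd' → no match
8. 'caaba' → no match
9. 'adcda' → no match — must start with 'c'
10 → no match — must start with 'c'
Total matched: 1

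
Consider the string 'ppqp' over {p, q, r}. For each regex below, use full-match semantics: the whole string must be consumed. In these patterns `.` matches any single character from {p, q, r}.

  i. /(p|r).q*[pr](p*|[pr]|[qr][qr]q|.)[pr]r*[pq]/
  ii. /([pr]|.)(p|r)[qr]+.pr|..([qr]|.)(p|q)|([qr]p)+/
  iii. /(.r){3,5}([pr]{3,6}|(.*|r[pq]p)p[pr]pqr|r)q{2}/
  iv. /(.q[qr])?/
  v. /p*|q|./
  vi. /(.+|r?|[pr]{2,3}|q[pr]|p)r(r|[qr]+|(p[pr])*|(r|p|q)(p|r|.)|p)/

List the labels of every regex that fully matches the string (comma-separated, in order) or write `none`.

ii

i → no match
ii → match
iii → no match — must end with 'q'
iv → no match
v → no match
vi → no match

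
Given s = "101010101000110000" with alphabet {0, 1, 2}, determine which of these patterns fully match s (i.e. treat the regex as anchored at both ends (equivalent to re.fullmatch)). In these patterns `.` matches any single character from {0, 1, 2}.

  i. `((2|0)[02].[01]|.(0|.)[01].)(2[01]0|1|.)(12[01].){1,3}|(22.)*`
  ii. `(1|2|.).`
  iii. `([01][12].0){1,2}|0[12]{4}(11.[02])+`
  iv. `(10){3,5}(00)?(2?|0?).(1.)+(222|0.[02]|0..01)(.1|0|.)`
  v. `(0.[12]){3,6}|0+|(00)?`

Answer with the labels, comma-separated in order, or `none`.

iv

i → no match
ii → no match
iii → no match
iv → match
v → no match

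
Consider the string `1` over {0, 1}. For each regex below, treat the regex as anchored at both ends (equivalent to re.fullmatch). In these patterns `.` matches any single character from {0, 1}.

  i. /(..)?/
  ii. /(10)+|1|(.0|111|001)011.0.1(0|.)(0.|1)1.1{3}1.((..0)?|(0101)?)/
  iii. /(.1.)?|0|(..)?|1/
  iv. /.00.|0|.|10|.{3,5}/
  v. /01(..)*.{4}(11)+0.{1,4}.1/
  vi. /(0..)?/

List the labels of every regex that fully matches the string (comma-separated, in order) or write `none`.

ii, iii, iv

i → no match
ii → match
iii → match
iv → match
v → no match — must start with `01`
vi → no match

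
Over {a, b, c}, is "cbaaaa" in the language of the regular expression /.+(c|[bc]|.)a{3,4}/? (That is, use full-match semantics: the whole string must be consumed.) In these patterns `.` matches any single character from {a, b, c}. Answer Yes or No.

Yes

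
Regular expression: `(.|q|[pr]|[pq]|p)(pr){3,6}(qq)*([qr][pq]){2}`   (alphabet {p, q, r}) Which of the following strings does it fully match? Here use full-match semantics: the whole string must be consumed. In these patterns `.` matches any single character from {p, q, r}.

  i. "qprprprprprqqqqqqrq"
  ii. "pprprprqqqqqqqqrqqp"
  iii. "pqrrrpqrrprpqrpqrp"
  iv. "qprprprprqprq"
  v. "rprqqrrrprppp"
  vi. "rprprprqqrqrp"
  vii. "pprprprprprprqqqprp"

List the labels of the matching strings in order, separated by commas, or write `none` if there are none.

i → match
ii → match
iii → no match
iv → match
v → no match
vi → match
vii → match

i, ii, iv, vi, vii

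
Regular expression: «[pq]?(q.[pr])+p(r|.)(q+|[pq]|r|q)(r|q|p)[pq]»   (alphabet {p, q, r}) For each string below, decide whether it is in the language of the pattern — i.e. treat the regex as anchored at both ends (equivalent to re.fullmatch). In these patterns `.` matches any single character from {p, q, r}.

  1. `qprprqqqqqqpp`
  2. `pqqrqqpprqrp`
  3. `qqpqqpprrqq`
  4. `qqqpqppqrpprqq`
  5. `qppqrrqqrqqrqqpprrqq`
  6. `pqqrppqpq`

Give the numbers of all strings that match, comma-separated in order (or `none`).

1, 2, 3, 5, 6

1 → match
2 → match
3 → match
4 → no match
5 → match
6 → match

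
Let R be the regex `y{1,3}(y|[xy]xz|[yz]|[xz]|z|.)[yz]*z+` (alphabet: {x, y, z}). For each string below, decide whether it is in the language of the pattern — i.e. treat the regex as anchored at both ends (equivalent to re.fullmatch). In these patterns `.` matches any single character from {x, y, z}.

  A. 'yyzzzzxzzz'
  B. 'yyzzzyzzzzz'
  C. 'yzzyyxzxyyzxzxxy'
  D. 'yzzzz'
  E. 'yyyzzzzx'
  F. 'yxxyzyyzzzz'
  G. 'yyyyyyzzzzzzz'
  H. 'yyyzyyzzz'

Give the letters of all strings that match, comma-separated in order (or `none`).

A → no match
B → match
C → no match — must end with 'z'
D → match
E → no match — must end with 'z'
F → no match
G → match
H → match

B, D, G, H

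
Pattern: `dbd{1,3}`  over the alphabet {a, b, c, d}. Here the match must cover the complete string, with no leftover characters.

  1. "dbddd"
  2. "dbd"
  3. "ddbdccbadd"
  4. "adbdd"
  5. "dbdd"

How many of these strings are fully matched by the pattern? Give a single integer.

1 → match
2 → match
3 → no match — must start with "dbd"
4 → no match — must start with "dbd"
5 → match
Total matched: 3

3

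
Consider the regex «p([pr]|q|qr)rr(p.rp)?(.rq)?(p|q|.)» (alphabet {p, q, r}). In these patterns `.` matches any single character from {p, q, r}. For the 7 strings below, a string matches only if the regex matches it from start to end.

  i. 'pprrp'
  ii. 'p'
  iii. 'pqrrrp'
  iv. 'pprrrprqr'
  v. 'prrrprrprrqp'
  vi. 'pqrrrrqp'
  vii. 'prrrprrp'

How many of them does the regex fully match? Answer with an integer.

4

i. 'pprrp' → match
ii. 'p' → no match
iii. 'pqrrrp' → match
iv. 'pprrrprqr' → no match
v. 'prrrprrprrqp' → match
vi. 'pqrrrrqp' → match
vii. 'prrrprrp' → no match
Total matched: 4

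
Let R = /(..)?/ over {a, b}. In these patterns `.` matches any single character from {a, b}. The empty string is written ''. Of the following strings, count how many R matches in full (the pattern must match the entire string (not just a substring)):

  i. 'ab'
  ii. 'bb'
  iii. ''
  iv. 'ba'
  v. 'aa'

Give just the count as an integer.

5

i. 'ab' → match
ii. 'bb' → match
iii. '' → match
iv. 'ba' → match
v. 'aa' → match
Total matched: 5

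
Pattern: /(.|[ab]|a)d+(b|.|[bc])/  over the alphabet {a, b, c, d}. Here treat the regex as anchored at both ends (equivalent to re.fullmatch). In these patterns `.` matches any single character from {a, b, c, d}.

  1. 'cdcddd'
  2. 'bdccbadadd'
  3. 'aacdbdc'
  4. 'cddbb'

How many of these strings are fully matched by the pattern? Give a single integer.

1 → no match
2 → no match
3 → no match
4 → no match
Total matched: 0

0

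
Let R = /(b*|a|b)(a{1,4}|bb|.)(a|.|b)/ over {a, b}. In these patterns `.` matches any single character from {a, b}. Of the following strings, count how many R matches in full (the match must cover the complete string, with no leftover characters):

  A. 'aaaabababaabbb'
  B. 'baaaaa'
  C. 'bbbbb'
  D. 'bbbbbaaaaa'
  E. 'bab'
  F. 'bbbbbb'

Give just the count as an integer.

5

A → no match
B → match
C → match
D → match
E → match
F → match
Total matched: 5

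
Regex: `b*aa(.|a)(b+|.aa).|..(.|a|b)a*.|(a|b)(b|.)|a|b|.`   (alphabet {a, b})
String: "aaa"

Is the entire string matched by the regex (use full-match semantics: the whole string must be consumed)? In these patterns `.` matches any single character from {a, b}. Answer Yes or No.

No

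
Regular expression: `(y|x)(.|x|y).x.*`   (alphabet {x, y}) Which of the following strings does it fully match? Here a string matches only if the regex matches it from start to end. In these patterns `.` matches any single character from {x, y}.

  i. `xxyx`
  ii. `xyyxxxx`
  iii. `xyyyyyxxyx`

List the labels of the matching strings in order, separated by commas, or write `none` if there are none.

i → match
ii → match
iii → no match

i, ii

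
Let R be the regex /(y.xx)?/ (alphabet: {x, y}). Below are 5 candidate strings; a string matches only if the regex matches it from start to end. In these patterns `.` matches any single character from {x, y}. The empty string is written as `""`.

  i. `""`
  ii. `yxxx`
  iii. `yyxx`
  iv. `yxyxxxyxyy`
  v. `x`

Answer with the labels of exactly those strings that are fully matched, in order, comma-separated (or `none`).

i, ii, iii

i → match
ii → match
iii → match
iv → no match
v → no match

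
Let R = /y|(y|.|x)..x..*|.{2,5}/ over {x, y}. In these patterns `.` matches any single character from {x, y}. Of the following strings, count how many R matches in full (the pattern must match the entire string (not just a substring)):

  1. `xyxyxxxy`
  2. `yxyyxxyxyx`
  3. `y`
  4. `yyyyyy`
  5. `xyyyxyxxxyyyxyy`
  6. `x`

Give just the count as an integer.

1 → no match
2 → no match
3 → match
4 → no match
5 → no match
6 → no match
Total matched: 1

1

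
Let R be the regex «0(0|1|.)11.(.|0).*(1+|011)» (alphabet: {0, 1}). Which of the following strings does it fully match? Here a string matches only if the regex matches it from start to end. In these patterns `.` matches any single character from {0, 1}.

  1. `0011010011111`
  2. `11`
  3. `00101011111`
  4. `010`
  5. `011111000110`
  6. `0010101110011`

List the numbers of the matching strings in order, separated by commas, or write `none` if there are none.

1

1 → match
2 → no match — must start with `0`
3 → no match
4 → no match
5 → no match
6 → no match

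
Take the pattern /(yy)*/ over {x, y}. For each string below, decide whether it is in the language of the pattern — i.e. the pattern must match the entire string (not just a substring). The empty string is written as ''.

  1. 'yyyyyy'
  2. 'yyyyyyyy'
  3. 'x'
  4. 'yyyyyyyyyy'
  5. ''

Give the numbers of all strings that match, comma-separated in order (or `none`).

1 → match
2 → match
3 → no match
4 → match
5 → match

1, 2, 4, 5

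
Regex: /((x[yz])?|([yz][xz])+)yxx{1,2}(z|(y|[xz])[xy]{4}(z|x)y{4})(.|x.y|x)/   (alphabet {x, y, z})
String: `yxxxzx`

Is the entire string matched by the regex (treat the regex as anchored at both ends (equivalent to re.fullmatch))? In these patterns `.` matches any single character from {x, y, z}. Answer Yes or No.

Yes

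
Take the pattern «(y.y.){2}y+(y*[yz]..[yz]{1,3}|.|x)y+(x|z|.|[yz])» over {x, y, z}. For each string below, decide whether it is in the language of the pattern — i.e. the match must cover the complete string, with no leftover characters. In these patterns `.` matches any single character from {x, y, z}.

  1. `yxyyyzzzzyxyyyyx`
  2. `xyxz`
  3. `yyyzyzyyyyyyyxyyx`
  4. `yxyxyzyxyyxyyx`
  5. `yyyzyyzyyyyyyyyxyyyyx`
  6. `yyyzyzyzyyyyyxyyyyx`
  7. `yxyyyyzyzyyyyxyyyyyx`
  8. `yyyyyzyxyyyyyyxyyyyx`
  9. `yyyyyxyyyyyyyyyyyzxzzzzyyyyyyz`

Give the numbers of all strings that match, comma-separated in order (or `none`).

3, 4, 6, 8, 9

1 → no match
2 → no match — must start with `y`
3 → match
4 → match
5 → no match
6 → match
7 → no match
8 → match
9 → match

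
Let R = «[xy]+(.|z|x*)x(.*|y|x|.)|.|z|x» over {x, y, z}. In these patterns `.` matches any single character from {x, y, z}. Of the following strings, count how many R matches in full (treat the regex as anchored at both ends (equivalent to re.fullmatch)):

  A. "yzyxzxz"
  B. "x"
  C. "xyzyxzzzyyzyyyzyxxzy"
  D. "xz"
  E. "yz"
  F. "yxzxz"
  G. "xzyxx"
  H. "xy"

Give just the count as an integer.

A → no match
B → match
C → no match
D → no match
E → no match
F → match
G → no match
H → no match
Total matched: 2

2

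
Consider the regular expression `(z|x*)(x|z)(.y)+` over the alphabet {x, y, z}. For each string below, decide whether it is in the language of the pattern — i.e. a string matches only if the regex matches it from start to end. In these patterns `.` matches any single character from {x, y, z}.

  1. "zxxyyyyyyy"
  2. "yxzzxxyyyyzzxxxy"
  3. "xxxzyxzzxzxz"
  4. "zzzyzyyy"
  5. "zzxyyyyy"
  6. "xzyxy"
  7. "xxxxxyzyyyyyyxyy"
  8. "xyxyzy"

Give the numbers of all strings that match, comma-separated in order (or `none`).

1, 4, 5, 6

1 → match
2 → no match
3 → no match — must end with "y"
4 → match
5 → match
6 → match
7 → no match
8 → no match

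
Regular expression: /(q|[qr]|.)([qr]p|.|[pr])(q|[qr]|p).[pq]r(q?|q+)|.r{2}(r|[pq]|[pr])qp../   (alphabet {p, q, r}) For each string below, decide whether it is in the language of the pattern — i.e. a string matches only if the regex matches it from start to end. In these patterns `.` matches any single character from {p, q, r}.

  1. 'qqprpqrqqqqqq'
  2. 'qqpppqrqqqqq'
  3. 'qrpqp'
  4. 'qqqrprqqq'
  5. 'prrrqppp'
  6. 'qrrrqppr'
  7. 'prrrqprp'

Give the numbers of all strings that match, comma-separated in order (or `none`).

1 → match
2 → match
3 → no match
4 → match
5 → match
6 → match
7 → match

1, 2, 4, 5, 6, 7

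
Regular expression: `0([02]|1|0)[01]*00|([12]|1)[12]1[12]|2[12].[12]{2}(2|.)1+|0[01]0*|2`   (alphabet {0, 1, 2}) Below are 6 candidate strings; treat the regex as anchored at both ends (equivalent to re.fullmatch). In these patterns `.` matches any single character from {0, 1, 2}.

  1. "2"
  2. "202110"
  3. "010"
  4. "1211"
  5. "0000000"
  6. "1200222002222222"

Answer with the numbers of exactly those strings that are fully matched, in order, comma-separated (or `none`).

1 → match
2 → no match
3 → match
4 → match
5 → match
6 → no match

1, 3, 4, 5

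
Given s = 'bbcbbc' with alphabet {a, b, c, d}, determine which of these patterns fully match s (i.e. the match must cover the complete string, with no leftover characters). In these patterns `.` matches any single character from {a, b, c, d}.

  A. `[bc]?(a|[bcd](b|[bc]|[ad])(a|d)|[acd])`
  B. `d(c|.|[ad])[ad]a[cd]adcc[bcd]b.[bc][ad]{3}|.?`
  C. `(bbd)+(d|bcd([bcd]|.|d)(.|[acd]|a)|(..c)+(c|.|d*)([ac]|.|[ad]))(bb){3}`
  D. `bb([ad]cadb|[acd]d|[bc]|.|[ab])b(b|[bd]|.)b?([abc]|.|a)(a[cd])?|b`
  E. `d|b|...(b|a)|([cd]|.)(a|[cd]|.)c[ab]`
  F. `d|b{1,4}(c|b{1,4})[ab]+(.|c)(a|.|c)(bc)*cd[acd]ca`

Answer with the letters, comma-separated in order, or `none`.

A → no match
B → no match
C → no match — must start with 'bbd'
D → match
E → no match
F → no match

D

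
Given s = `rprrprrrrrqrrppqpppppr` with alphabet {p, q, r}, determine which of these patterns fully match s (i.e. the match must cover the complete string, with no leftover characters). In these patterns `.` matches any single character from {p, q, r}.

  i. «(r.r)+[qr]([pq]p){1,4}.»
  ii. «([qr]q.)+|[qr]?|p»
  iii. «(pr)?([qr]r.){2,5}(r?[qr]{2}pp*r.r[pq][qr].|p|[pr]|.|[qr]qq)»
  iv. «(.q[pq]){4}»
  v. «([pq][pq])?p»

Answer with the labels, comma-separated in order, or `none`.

i → match
ii → no match
iii → no match
iv → no match
v → no match — must end with `p`

i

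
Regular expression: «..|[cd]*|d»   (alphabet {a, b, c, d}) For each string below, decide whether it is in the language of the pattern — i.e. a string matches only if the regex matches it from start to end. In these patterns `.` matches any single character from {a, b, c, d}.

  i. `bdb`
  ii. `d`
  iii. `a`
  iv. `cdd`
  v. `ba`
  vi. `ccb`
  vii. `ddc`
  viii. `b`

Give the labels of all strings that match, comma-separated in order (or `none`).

i → no match
ii → match
iii → no match
iv → match
v → match
vi → no match
vii → match
viii → no match

ii, iv, v, vii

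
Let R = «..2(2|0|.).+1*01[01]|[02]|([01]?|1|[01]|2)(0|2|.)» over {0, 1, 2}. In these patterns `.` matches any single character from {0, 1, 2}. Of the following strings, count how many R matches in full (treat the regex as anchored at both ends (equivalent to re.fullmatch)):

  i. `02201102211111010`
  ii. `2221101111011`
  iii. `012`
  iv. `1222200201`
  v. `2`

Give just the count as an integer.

3

i → match
ii → match
iii → no match
iv → no match
v → match
Total matched: 3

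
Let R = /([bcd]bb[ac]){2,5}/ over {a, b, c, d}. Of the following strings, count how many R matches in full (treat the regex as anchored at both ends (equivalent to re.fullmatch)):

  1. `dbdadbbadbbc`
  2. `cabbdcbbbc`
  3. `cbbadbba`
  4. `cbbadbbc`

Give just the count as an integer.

1 → no match
2 → no match
3 → match
4 → match
Total matched: 2

2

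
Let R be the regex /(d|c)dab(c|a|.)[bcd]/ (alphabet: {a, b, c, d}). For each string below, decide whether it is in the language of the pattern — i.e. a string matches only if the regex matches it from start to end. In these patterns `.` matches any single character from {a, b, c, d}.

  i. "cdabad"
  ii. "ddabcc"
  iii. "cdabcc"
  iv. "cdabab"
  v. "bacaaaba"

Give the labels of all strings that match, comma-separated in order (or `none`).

i → match
ii → match
iii → match
iv → match
v → no match

i, ii, iii, iv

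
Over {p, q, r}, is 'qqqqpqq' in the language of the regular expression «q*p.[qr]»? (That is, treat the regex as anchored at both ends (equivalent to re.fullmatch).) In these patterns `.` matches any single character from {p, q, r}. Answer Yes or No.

Yes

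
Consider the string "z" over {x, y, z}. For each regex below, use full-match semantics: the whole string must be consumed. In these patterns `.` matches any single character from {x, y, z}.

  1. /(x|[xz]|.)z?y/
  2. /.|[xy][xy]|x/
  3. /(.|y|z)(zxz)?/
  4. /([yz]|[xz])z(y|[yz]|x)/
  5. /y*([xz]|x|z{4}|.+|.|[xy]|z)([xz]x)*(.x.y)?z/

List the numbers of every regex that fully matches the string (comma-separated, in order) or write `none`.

1 → no match — must end with "y"
2 → match
3 → match
4 → no match
5 → no match

2, 3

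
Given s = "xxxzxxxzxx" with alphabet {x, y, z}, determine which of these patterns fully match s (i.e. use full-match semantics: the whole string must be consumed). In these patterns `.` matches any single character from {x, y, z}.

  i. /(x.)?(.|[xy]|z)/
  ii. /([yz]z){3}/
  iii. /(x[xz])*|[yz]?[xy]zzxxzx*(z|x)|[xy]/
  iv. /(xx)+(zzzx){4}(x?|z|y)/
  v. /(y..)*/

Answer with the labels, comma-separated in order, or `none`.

iii

i → no match
ii → no match — must end with "z"
iii → match
iv → no match
v → no match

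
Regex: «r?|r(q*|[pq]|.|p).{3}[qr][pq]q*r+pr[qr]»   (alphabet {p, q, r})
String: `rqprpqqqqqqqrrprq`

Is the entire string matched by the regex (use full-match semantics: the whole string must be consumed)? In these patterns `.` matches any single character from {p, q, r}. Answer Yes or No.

Yes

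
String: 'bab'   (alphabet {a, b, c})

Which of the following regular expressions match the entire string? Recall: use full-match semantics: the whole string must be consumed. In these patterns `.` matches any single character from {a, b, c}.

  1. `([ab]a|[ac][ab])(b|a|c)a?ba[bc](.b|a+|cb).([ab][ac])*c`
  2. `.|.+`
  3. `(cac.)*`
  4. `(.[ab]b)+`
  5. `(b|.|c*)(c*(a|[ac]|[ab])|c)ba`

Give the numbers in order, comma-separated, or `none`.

1 → no match — must end with 'c'
2 → match
3 → no match
4 → match
5 → no match — must end with 'ba'

2, 4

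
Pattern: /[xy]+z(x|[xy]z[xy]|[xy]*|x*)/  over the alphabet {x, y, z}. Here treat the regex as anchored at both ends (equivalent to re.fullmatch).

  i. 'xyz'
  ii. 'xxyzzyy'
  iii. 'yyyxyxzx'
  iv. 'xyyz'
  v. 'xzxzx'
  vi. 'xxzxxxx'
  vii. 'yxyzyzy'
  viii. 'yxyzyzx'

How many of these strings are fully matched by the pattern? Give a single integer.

7

i → match
ii → no match
iii → match
iv → match
v → match
vi → match
vii → match
viii → match
Total matched: 7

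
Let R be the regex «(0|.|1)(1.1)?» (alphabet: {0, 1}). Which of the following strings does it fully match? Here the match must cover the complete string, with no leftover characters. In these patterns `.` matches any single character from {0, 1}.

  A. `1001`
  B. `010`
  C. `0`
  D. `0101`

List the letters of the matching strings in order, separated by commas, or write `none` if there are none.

C, D

A. `1001` → no match
B. `010` → no match
C. `0` → match
D. `0101` → match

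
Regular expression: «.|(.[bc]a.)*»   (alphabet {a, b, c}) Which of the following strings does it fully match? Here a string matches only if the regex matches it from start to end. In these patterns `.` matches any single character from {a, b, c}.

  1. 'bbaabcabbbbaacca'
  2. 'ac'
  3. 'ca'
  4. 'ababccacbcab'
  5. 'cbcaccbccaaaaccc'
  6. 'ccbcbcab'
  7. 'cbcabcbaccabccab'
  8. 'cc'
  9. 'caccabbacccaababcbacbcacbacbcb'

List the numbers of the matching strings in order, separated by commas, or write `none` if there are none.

4

1 → no match
2 → no match
3 → no match
4 → match
5 → no match
6 → no match
7 → no match
8 → no match
9 → no match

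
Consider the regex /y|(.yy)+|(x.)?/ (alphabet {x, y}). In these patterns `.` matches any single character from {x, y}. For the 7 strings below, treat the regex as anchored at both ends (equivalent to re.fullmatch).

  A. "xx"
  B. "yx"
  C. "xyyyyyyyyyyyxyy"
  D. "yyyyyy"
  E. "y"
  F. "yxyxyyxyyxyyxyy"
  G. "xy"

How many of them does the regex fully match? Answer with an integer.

5

A → match
B → no match
C → match
D → match
E → match
F → no match
G → match
Total matched: 5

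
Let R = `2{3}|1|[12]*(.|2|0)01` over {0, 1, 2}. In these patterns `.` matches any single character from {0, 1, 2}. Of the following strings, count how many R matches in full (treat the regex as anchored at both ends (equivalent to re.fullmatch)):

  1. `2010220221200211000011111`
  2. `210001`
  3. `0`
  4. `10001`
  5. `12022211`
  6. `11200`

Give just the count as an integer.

1 → no match
2. `210001` → no match
3. `0` → no match
4. `10001` → no match
5. `12022211` → no match
6. `11200` → no match
Total matched: 0

0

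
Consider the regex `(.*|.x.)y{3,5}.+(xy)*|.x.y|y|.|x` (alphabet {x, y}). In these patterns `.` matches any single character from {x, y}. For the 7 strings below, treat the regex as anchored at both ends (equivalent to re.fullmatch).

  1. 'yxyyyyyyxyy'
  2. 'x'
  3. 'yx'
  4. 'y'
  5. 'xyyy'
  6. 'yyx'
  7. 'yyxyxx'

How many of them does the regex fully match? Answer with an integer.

1. 'yxyyyyyyxyy' → match
2. 'x' → match
3. 'yx' → no match
4. 'y' → match
5. 'xyyy' → no match
6. 'yyx' → no match
7. 'yyxyxx' → no match
Total matched: 3

3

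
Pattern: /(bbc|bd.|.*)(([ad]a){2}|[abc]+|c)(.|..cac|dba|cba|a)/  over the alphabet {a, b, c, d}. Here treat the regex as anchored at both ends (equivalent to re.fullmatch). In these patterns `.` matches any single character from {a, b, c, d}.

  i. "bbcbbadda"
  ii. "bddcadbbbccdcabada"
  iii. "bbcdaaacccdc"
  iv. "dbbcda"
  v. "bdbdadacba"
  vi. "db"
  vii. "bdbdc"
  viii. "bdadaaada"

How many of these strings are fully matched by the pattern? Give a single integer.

i → no match
ii → no match
iii → no match
iv → no match
v → match
vi → no match
vii → no match
viii → no match
Total matched: 1

1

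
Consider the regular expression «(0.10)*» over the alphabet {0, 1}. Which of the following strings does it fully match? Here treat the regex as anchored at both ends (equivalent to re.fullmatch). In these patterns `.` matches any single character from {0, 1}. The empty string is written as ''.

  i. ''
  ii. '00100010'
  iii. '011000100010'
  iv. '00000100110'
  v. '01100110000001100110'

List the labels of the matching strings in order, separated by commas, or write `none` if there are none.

i, ii, iii

i → match
ii → match
iii → match
iv → no match
v → no match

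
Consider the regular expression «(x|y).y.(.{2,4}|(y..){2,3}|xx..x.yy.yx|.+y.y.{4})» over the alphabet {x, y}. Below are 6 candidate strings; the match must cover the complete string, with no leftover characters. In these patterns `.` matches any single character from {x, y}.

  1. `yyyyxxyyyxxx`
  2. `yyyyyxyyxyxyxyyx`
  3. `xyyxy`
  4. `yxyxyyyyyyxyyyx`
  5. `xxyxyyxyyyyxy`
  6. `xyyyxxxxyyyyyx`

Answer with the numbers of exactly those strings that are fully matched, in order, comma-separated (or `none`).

1 → no match
2 → match
3 → no match
4 → no match
5 → match
6 → no match

2, 5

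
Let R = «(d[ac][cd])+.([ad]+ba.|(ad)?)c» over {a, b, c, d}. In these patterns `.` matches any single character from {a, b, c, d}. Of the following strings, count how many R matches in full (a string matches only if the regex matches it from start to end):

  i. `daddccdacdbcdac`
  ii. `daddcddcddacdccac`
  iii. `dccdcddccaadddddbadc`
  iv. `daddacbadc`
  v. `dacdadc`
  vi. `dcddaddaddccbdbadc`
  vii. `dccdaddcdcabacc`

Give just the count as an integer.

6

i → no match
ii → match
iii → match
iv → match
v → match
vi → match
vii → match
Total matched: 6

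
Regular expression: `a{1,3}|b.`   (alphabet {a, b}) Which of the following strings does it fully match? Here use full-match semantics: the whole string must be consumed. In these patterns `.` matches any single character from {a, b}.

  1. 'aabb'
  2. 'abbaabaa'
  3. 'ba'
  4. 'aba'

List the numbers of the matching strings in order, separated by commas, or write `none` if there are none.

3

1 → no match
2 → no match
3 → match
4 → no match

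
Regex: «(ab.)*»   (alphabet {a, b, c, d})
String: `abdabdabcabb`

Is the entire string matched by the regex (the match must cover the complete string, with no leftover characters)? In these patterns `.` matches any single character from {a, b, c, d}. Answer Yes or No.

Yes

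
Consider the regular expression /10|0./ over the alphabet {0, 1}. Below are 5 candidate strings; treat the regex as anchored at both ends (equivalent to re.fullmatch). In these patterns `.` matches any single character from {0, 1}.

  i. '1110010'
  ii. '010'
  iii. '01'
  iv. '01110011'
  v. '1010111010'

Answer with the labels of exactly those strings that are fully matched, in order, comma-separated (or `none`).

i → no match
ii → no match
iii → match
iv → no match
v → no match

iii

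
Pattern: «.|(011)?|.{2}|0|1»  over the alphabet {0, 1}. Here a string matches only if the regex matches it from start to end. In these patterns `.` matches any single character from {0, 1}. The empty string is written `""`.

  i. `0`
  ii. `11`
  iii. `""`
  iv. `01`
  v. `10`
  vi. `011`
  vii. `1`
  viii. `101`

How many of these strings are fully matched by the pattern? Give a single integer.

7

i → match
ii → match
iii → match
iv → match
v → match
vi → match
vii → match
viii → no match
Total matched: 7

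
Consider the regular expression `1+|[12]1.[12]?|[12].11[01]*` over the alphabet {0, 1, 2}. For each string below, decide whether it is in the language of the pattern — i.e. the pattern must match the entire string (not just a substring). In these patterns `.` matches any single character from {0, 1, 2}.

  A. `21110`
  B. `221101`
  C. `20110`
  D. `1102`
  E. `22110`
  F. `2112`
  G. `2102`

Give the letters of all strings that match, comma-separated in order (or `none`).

A → match
B → match
C → match
D → match
E → match
F → match
G → match

A, B, C, D, E, F, G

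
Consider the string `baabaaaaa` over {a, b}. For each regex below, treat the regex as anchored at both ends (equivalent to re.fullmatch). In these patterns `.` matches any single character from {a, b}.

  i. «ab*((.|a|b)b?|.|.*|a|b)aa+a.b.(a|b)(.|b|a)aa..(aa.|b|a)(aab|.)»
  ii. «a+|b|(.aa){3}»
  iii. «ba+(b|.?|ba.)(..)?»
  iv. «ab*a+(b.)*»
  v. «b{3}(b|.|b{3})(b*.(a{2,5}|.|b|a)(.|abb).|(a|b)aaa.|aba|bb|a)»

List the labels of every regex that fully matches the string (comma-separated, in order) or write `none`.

i → no match — must start with `a`
ii → match
iii → no match
iv → no match — must start with `a`
v → no match

ii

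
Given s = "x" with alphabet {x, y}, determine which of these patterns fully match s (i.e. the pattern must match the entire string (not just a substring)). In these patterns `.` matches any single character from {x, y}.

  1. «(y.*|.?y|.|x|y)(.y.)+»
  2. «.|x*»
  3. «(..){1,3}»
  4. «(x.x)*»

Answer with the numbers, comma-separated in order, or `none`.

1 → no match
2 → match
3 → no match
4 → no match

2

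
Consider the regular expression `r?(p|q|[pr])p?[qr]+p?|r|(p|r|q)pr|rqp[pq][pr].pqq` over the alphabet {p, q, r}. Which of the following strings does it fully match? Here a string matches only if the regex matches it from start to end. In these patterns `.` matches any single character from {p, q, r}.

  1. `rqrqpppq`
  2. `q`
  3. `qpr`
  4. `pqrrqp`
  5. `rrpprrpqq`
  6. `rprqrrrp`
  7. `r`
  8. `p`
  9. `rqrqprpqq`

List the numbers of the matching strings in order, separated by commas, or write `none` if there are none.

3, 4, 6, 7

1. `rqrqpppq` → no match
2. `q` → no match
3. `qpr` → match
4. `pqrrqp` → match
5. `rrpprrpqq` → no match
6. `rprqrrrp` → match
7. `r` → match
8. `p` → no match
9. `rqrqprpqq` → no match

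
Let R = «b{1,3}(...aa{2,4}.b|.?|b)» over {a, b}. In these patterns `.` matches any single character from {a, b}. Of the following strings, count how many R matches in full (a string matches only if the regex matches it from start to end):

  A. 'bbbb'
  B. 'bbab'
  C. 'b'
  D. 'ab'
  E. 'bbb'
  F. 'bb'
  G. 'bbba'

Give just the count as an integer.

A → match
B → no match
C → match
D → no match — must start with 'b'
E → match
F → match
G → match
Total matched: 5

5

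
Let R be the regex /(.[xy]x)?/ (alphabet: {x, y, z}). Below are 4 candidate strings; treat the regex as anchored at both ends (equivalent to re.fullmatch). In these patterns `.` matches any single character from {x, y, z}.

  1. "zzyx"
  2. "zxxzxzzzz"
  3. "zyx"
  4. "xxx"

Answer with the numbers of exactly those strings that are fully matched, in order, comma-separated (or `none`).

1 → no match
2 → no match
3 → match
4 → match

3, 4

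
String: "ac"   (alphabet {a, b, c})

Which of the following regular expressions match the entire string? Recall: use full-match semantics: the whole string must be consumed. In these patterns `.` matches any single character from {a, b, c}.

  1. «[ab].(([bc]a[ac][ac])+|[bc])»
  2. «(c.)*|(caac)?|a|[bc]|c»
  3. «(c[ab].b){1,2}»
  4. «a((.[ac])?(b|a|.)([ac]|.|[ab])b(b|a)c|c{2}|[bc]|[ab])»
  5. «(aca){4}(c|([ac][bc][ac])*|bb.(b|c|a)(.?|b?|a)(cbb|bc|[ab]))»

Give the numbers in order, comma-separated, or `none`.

4

1 → no match
2 → no match
3 → no match — must start with "c"
4 → match
5 → no match — must start with "aca"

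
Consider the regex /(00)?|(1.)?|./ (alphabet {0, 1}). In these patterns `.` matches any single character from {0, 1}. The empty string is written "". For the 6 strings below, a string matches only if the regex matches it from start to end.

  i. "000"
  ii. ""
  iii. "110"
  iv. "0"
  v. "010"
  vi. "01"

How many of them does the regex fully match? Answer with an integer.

i → no match
ii → match
iii → no match
iv → match
v → no match
vi → no match
Total matched: 2

2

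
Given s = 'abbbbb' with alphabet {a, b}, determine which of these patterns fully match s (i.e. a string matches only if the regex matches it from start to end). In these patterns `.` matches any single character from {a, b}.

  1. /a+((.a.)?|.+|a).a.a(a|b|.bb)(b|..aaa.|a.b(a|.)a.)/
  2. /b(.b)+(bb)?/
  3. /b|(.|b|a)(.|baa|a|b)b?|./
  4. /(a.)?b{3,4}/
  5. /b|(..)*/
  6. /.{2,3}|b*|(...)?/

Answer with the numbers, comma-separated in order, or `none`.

1 → no match
2 → no match — must start with 'b'
3 → no match
4 → match
5 → match
6 → no match

4, 5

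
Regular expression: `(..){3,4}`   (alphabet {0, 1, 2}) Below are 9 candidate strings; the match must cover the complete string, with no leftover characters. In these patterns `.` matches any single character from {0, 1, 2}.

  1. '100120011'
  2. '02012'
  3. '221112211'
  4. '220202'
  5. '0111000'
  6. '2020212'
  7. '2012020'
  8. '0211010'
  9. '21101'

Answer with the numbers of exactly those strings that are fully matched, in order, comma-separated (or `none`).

1 → no match
2 → no match
3 → no match
4 → match
5 → no match
6 → no match
7 → no match
8 → no match
9 → no match

4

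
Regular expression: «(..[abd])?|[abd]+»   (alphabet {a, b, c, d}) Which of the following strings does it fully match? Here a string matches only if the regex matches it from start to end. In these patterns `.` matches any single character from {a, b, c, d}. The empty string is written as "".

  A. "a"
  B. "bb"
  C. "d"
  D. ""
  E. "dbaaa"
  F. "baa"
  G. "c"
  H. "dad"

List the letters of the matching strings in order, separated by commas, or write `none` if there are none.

A, B, C, D, E, F, H

A → match
B → match
C → match
D → match
E → match
F → match
G → no match
H → match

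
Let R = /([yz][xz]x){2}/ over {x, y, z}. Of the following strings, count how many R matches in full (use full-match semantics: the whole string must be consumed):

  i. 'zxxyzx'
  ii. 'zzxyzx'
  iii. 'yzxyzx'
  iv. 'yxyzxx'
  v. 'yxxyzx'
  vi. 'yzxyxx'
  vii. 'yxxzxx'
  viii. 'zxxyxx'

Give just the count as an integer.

7

i → match
ii → match
iii → match
iv → no match
v → match
vi → match
vii → match
viii → match
Total matched: 7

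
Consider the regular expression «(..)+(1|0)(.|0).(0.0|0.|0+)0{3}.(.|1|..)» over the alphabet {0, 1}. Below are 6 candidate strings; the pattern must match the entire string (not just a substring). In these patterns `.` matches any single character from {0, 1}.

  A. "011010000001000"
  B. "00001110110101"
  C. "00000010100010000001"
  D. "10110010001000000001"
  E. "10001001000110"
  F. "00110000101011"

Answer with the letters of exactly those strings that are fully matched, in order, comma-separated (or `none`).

C, D

A → no match
B → no match
C → match
D → match
E → no match
F → no match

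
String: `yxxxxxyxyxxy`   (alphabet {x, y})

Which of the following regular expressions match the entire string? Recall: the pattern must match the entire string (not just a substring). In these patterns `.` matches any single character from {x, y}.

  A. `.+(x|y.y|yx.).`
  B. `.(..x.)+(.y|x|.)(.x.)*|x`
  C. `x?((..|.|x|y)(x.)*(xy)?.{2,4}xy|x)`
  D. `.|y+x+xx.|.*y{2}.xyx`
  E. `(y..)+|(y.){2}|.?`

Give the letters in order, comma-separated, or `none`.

A → match
B → match
C → match
D → no match
E → no match

A, B, C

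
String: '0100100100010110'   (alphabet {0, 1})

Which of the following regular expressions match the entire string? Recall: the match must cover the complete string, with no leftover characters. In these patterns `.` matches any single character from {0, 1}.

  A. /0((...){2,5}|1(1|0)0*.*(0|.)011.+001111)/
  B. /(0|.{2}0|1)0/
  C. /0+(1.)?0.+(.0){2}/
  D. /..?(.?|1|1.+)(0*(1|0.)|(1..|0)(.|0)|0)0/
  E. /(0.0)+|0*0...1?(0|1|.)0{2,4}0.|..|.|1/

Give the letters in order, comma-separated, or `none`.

A, D

A → match
B → no match
C → no match
D → match
E → no match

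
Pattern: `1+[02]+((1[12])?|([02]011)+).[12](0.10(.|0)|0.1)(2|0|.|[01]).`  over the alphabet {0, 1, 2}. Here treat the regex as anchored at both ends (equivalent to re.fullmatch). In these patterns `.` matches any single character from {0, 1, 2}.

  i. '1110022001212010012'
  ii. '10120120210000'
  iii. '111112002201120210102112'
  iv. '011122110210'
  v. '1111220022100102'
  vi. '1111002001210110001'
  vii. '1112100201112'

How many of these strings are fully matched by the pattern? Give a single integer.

1

i → no match
ii → no match
iii → no match
iv → no match — must start with '1'
v → match
vi → no match
vii → no match
Total matched: 1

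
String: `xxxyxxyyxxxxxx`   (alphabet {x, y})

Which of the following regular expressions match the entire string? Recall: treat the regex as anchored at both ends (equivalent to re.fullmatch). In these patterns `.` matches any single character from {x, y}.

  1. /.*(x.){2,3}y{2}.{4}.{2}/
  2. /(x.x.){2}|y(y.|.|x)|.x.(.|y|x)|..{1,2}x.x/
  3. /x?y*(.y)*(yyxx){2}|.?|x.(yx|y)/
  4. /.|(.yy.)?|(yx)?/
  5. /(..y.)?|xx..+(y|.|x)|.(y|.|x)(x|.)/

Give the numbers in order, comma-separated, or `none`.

1, 5

1 → match
2 → no match
3 → no match
4 → no match
5 → match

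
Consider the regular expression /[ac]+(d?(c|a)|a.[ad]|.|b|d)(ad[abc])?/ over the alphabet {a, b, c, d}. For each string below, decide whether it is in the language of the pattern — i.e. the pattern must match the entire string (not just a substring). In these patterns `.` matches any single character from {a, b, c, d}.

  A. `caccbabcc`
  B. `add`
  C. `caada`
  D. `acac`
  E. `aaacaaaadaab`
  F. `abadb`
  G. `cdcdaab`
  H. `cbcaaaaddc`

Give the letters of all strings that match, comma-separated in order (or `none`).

C, D, F

A → no match
B → no match
C → match
D → match
E → no match
F → match
G → no match
H → no match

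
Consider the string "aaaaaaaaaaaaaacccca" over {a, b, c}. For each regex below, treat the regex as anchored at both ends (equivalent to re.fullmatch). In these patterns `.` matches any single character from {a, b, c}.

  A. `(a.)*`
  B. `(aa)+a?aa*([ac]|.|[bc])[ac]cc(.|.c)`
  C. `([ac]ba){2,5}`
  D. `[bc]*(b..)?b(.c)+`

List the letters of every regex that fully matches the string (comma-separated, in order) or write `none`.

A → no match
B → match
C → no match — must end with "ba"
D → no match — must end with "c"

B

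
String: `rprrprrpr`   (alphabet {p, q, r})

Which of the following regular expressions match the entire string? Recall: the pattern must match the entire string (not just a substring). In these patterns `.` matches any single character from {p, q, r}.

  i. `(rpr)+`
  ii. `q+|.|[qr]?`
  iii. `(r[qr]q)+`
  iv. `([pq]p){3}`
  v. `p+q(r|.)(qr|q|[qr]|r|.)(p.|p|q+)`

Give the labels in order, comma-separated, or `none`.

i → match
ii → no match
iii → no match — must end with `q`
iv → no match — must end with `p`
v → no match — must start with `p`

i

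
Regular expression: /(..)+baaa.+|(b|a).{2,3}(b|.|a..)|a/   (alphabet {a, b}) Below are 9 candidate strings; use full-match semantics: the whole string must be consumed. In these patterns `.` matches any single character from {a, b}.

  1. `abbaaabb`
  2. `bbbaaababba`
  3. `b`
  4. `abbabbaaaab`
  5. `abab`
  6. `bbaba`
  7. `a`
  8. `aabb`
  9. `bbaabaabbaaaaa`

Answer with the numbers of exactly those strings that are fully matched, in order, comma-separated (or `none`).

1, 2, 5, 6, 7, 8, 9

1 → match
2 → match
3 → no match
4 → no match
5 → match
6 → match
7 → match
8 → match
9 → match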